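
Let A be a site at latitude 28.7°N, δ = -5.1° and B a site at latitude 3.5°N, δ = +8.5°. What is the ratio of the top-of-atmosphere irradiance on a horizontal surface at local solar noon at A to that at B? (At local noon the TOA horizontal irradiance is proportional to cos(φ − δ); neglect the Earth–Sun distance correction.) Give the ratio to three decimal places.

0.834

A: cos θ_z = cos(28.7° − (-5.1°)) = 0.8310.
B: cos θ_z = cos(3.5° − (8.5°)) = 0.9962.
Ratio A/B = 0.8310 / 0.9962 = 0.8342.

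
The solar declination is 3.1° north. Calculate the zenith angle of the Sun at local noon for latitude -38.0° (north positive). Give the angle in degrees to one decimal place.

At local solar noon the hour angle is zero, so the zenith angle is |φ − δ| = |-38.0° − (3.1°)| = 41.1°.

41.1°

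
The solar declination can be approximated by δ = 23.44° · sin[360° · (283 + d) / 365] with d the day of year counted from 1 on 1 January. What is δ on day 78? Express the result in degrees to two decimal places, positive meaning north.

-1.61°

360 × (283 + 78) / 365 = 356.055°; sin(356.055°) = -0.0688.
δ = 23.44 × -0.0688 = -1.613° ≈ -1.61°.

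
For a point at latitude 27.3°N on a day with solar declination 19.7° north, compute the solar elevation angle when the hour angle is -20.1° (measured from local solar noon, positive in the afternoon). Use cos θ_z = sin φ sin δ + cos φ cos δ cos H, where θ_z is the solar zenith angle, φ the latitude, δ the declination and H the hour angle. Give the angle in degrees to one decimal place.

cos θ_z = sin φ sin δ + cos φ cos δ cos H = (0.4586)(0.3371) + (0.8886)(0.9415)(0.9391) = 0.9403.
θ_z = arccos(0.9403) = 19.90°, so the elevation is 90° − 19.90° = 70.10°.

70.1°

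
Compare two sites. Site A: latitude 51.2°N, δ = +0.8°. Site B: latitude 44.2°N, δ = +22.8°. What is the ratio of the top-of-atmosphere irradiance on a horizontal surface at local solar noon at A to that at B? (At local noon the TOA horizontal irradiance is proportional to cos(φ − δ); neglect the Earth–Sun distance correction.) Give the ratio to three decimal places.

A: cos θ_z = cos(51.2° − (0.8°)) = 0.6374.
B: cos θ_z = cos(44.2° − (22.8°)) = 0.9311.
Ratio A/B = 0.6374 / 0.9311 = 0.6846.

0.685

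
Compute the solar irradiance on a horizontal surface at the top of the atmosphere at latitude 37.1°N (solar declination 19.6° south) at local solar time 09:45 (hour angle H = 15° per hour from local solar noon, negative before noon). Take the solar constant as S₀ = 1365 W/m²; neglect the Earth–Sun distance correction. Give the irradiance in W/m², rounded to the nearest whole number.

Hour angle H = 15° × (9.75 − 12) = -33.75°.
With φ = 37.1°, δ = -19.6°, H = -33.75°: sin φ sin δ = -0.2023, cos φ cos δ cos H = 0.6247, so cos θ_z = 0.4224.
Top-of-atmosphere irradiance = S₀ cos θ_z = 1365 × 0.4224 = 576.58 W/m².

577 W/m²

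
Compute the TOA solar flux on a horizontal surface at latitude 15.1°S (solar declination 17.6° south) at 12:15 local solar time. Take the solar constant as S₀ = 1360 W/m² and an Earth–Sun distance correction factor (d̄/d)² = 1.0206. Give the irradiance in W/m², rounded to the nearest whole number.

1384 W/m²

Hour angle H = 15° × (12.25 − 12) = 3.75°.
With φ = -15.1°, δ = -17.6°, H = 3.75°: sin φ sin δ = 0.0788, cos φ cos δ cos H = 0.9183, so cos θ_z = 0.9971.
Top-of-atmosphere irradiance = S₀ (d̄/d)² cos θ_z = 1360 × 1.0206 × 0.9971 = 1383.99 W/m².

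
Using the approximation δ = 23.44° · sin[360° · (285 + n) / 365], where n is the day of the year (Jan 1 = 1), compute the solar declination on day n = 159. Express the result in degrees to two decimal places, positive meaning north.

360 × (285 + 159) / 365 = 437.918°; sin(437.918°) = 0.9778.
δ = 23.44 × 0.9778 = 22.920° ≈ +22.92°.

+22.92°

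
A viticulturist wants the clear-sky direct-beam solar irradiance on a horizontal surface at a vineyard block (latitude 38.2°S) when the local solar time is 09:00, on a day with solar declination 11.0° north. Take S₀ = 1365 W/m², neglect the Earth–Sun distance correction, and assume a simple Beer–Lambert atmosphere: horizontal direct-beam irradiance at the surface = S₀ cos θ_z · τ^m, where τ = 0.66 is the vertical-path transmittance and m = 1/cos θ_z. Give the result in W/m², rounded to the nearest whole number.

221 W/m²

Hour angle H = 15° × (9 − 12) = -45.00°.
With φ = -38.2°, δ = 11.0°, H = -45.00°: sin φ sin δ = -0.1180, cos φ cos δ cos H = 0.5455, so cos θ_z = 0.4275.
Air mass m = 1/cos θ_z = 1/0.4275 = 2.339; τ^m = 0.66^2.339 = 0.3784.
Surface direct beam = 1365 × 0.4275 × 0.3784 = 220.81 W/m².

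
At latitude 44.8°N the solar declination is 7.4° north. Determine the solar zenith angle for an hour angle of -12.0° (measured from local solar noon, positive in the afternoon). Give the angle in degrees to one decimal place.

38.8°

cos θ_z = sin φ sin δ + cos φ cos δ cos H = (0.7046)(0.1288) + (0.7096)(0.9917)(0.9781) = 0.7791.
θ_z = arccos(0.7791) = 38.82°.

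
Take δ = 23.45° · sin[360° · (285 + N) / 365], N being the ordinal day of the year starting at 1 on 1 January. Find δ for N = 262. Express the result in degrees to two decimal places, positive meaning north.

+0.20°

360 × (285 + 262) / 365 = 539.507°; sin(539.507°) = 0.0086.
δ = 23.45 × 0.0086 = 0.202° ≈ +0.20°.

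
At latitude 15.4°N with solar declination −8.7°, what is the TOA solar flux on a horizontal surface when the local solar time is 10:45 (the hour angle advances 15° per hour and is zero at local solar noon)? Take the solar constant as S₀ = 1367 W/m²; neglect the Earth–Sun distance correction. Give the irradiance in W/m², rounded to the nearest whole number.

1179 W/m²

Hour angle H = 15° × (10.75 − 12) = -18.75°.
cos θ_z = sin φ sin δ + cos φ cos δ cos H = (0.2656)(-0.1513) + (0.9641)(0.9885)(0.9469) = 0.8622.
Top-of-atmosphere irradiance = S₀ cos θ_z = 1367 × 0.8622 = 1178.63 W/m².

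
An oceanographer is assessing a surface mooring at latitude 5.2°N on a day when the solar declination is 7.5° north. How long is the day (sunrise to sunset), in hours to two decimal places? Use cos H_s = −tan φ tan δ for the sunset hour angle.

12.09 hours

−tan φ tan δ = −(0.0910)(0.1317) = -0.0120; H_s = arccos(-0.0120) = 90.69°.
Day length = 2 H_s / 15° h⁻¹ = 181.38° / 15 = 12.092 h.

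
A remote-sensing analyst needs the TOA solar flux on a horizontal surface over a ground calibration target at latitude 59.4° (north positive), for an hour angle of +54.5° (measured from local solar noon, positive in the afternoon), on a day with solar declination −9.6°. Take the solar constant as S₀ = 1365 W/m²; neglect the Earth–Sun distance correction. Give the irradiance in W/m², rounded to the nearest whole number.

202 W/m²

With φ = 59.4°, δ = -9.6°, H = 54.50°: sin φ sin δ = -0.1435, cos φ cos δ cos H = 0.2915, so cos θ_z = 0.1480.
Top-of-atmosphere irradiance = S₀ cos θ_z = 1365 × 0.1480 = 202.02 W/m².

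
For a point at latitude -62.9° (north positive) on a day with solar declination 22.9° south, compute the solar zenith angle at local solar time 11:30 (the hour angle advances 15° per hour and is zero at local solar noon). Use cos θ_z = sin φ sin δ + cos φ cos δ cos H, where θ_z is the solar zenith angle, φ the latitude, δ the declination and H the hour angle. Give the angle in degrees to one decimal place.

40.3°

Hour angle H = 15° × (11.5 − 12) = -7.50°.
cos θ_z = sin φ sin δ + cos φ cos δ cos H = (-0.8902)(-0.3891) + (0.4555)(0.9212)(0.9914) = 0.7624.
θ_z = arccos(0.7624) = 40.32°.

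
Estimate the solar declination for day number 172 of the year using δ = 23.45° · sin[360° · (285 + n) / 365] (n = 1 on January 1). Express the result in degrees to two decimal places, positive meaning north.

360 × (285 + 172) / 365 = 450.740°; sin(450.740°) = 0.9999.
δ = 23.45 × 0.9999 = 23.448° ≈ +23.45°.

+23.45°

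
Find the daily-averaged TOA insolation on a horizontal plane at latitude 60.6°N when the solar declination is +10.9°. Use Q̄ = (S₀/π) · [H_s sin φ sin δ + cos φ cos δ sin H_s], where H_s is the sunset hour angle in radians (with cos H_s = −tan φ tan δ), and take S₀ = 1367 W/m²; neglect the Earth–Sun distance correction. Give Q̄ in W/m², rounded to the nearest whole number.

−tan φ tan δ = −(1.7747)(0.1926) = -0.3418; H_s = arccos(-0.3418) = 109.99°. In radians, H_s = 1.9197.
H_s sin φ sin δ = 1.9197 × 0.8712 × 0.1891 = 0.3163.
cos φ cos δ sin H_s = 0.4909 × 0.9820 × 0.9397 = 0.4530.
Q̄ = (1367/π) × (0.3163 + 0.4530) = 435.13 × 0.7693 = 334.75 W/m².

335 W/m²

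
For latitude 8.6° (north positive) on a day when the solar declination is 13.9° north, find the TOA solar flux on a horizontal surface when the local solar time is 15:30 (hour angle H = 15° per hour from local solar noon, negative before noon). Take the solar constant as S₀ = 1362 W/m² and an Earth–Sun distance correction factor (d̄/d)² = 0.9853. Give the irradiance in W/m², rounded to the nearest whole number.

832 W/m²

Hour angle H = 15° × (15.5 − 12) = 52.50°.
cos θ_z = sin φ sin δ + cos φ cos δ cos H = (0.1495)(0.2402) + (0.9888)(0.9707)(0.6088) = 0.6203.
Top-of-atmosphere irradiance = S₀ (d̄/d)² cos θ_z = 1362 × 0.9853 × 0.6203 = 832.43 W/m².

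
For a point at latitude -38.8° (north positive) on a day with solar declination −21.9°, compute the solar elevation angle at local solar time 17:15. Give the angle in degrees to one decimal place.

Hour angle H = 15° × (17.25 − 12) = 78.75°.
cos θ_z = sin φ sin δ + cos φ cos δ cos H = (-0.6266)(-0.3730) + (0.7793)(0.9278)(0.1951) = 0.3748.
θ_z = arccos(0.3748) = 67.99°, so the elevation is 90° − 67.99° = 22.01°.

22.0°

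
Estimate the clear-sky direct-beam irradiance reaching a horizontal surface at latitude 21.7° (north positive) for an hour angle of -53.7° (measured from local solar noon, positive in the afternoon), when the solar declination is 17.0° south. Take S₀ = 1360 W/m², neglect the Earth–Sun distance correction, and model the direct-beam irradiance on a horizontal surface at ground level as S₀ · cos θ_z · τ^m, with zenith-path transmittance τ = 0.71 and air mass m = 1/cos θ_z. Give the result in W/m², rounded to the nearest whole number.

250 W/m²

cos θ_z = sin(21.7°) sin(-17.0°) + cos(21.7°) cos(-17.0°) cos(-53.70°) = -0.1081 + 0.5260 = 0.4179.
Air mass m = 1/cos θ_z = 1/0.4179 = 2.393; τ^m = 0.71^2.393 = 0.4406.
Surface direct beam = 1360 × 0.4179 × 0.4406 = 250.41 W/m².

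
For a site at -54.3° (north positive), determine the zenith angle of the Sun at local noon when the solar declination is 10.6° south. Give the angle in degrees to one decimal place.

43.7°

At local solar noon the hour angle is zero, so the zenith angle is |φ − δ| = |-54.3° − (-10.6°)| = 43.7°.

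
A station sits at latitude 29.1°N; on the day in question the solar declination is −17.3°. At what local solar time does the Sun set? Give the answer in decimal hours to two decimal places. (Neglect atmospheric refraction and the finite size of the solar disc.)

−tan φ tan δ = −(0.5566)(-0.3115) = 0.1734; H_s = arccos(0.1734) = 80.01°.
Sunset is at 12 + H_s/15 = 12 + 5.334 = 17.334 h local solar time.

17.33 h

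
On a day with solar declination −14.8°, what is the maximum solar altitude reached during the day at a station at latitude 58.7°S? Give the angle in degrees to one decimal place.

At local solar noon the hour angle is zero, so the elevation is 90° − |φ − δ| = 90° − |-58.7° − (-14.8°)| = 90° − 43.9° = 46.1°.

46.1°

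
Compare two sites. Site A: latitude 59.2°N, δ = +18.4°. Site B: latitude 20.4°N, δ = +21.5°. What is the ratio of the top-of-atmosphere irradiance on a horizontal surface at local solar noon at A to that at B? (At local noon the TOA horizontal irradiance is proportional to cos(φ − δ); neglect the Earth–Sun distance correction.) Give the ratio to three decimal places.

A: cos θ_z = cos(59.2° − (18.4°)) = 0.7570.
B: cos θ_z = cos(20.4° − (21.5°)) = 0.9998.
Ratio A/B = 0.7570 / 0.9998 = 0.7572.

0.757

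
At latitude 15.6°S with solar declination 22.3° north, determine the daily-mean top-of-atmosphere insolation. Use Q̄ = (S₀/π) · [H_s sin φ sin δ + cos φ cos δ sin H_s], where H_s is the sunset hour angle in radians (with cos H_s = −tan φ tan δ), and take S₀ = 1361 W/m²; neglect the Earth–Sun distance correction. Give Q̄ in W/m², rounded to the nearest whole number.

The sunset hour angle satisfies cos H_s = −tan φ tan δ = 0.1145, giving H_s = 83.43°. In radians, H_s = 1.4561.
H_s sin φ sin δ = 1.4561 × -0.2689 × 0.3795 = -0.1486.
cos φ cos δ sin H_s = 0.9632 × 0.9252 × 0.9934 = 0.8853.
Q̄ = (1361/π) × (-0.1486 + 0.8853) = 433.22 × 0.7367 = 319.15 W/m².

319 W/m²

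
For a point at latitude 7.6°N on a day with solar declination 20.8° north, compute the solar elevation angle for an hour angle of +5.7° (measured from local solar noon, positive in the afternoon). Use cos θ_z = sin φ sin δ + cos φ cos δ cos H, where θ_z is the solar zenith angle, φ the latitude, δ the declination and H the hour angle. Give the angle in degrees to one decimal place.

75.7°

With φ = 7.6°, δ = 20.8°, H = 5.70°: sin φ sin δ = 0.0470, cos φ cos δ cos H = 0.9220, so cos θ_z = 0.9690.
θ_z = arccos(0.9690) = 14.30°, so the elevation is 90° − 14.30° = 75.70°.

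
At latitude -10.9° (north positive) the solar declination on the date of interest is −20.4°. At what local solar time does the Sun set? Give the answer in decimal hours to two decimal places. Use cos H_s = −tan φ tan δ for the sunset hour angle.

18.27 h

−tan φ tan δ = −(-0.1926)(-0.3719) = -0.0716; H_s = arccos(-0.0716) = 94.11°.
Sunset is at 12 + H_s/15 = 12 + 6.274 = 18.274 h local solar time.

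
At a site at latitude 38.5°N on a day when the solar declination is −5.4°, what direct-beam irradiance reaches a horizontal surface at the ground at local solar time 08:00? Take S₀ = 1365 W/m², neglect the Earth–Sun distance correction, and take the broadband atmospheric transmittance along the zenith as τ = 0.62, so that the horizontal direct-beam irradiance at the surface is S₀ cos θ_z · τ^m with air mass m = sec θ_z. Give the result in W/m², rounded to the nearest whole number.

Hour angle H = 15° × (8 − 12) = -60.00°.
cos θ_z = sin φ sin δ + cos φ cos δ cos H = (0.6225)(-0.0941) + (0.7826)(0.9956)(0.5000) = 0.3310.
Air mass m = 1/cos θ_z = 1/0.3310 = 3.021; τ^m = 0.62^3.021 = 0.2359.
Surface direct beam = 1365 × 0.3310 × 0.2359 = 106.58 W/m².

107 W/m²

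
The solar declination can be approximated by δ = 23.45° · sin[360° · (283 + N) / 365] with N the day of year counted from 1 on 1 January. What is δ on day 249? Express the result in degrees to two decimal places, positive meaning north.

+6.18°

360 × (283 + 249) / 365 = 524.712°; sin(524.712°) = 0.2637.
δ = 23.45 × 0.2637 = 6.184° ≈ +6.18°.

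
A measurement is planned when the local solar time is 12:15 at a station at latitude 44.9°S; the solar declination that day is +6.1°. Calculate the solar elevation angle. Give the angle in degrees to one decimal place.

Hour angle H = 15° × (12.25 − 12) = 3.75°.
cos θ_z = sin φ sin δ + cos φ cos δ cos H = (-0.7059)(0.1063) + (0.7083)(0.9943)(0.9979) = 0.6277.
θ_z = arccos(0.6277) = 51.12°, so the elevation is 90° − 51.12° = 38.88°.

38.9°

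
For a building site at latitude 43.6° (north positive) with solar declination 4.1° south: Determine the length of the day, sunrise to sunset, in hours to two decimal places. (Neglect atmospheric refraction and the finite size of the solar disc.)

cos H_s = −tan(43.6°) · tan(-4.1°) = 0.0683, so H_s = arccos(0.0683) = 86.08°.
Day length = 2 H_s / 15° h⁻¹ = 172.16° / 15 = 11.477 h.

11.48 hours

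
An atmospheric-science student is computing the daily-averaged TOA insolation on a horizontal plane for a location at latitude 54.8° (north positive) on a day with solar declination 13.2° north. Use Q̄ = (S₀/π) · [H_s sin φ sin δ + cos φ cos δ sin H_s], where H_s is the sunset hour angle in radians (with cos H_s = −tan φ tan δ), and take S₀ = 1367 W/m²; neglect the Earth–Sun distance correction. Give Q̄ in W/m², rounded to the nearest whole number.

The sunset hour angle satisfies cos H_s = −tan φ tan δ = -0.3325, giving H_s = 109.42°. In radians, H_s = 1.9097.
H_s sin φ sin δ = 1.9097 × 0.8171 × 0.2284 = 0.3564.
cos φ cos δ sin H_s = 0.5764 × 0.9736 × 0.9431 = 0.5293.
Q̄ = (1367/π) × (0.3564 + 0.5293) = 435.13 × 0.8857 = 385.39 W/m².

385 W/m²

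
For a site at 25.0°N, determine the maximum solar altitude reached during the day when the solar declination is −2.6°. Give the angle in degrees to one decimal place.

62.4°

At local solar noon the hour angle is zero, so the elevation is 90° − |φ − δ| = 90° − |25.0° − (-2.6°)| = 90° − 27.6° = 62.4°.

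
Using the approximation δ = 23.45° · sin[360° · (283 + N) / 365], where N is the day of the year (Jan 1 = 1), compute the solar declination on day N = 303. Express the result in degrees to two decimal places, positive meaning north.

-14.43°

360 × (283 + 303) / 365 = 577.973°; sin(577.973°) = -0.6153.
δ = 23.45 × -0.6153 = -14.429° ≈ -14.43°.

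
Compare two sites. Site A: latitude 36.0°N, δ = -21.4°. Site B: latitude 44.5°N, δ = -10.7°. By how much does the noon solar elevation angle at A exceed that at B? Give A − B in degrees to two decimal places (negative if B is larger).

-2.20°

A: 90° − |36.0 − (-21.4)| = 32.60°.
B: 90° − |44.5 − (-10.7)| = 34.80°.
A − B = 32.60 − 34.80 = -2.20°.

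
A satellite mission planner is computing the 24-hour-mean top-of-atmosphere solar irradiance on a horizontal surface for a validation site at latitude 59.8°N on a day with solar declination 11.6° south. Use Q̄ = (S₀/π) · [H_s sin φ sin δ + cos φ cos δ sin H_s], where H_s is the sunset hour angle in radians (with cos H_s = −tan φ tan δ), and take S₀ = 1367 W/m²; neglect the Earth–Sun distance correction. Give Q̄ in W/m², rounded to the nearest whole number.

cos H_s = −tan(59.8°) · tan(-11.6°) = 0.3527, so H_s = arccos(0.3527) = 69.35°. In radians, H_s = 1.2104.
H_s sin φ sin δ = 1.2104 × 0.8643 × -0.2011 = -0.2104.
cos φ cos δ sin H_s = 0.5030 × 0.9796 × 0.9358 = 0.4611.
Q̄ = (1367/π) × (-0.2104 + 0.4611) = 435.13 × 0.2507 = 109.09 W/m².

109 W/m²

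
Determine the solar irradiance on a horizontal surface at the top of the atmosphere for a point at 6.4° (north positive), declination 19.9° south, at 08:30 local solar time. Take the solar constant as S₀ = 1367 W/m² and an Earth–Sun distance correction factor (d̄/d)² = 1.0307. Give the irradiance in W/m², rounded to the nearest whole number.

Hour angle H = 15° × (8.5 − 12) = -52.50°.
cos θ_z = sin φ sin δ + cos φ cos δ cos H = (0.1115)(-0.3404) + (0.9938)(0.9403)(0.6088) = 0.5310.
Top-of-atmosphere irradiance = S₀ (d̄/d)² cos θ_z = 1367 × 1.0307 × 0.5310 = 748.16 W/m².

748 W/m²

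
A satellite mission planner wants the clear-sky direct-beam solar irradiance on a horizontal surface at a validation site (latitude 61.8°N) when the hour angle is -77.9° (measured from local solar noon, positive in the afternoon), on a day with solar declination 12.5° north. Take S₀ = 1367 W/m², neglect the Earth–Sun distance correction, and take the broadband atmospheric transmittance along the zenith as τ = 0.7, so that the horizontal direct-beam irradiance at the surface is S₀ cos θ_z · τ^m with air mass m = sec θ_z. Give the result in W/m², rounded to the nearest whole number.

With φ = 61.8°, δ = 12.5°, H = -77.90°: sin φ sin δ = 0.1907, cos φ cos δ cos H = 0.0967, so cos θ_z = 0.2874.
Air mass m = 1/cos θ_z = 1/0.2874 = 3.479; τ^m = 0.7^3.479 = 0.2891.
Surface direct beam = 1367 × 0.2874 × 0.2891 = 113.58 W/m².

114 W/m²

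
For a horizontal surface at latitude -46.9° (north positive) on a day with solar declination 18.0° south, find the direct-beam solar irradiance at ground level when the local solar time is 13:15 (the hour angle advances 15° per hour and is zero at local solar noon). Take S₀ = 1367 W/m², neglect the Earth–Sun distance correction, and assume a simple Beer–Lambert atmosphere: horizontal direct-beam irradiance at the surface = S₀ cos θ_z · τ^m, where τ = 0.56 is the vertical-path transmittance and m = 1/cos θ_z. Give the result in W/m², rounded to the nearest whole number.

Hour angle H = 15° × (13.25 − 12) = 18.75°.
cos θ_z = sin φ sin δ + cos φ cos δ cos H = (-0.7302)(-0.3090) + (0.6833)(0.9511)(0.9469) = 0.8410.
Air mass m = 1/cos θ_z = 1/0.8410 = 1.189; τ^m = 0.56^1.189 = 0.5019.
Surface direct beam = 1367 × 0.8410 × 0.5019 = 577.01 W/m².

577 W/m²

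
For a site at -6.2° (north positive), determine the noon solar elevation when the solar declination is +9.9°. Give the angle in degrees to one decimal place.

At local solar noon the hour angle is zero, so the elevation is 90° − |φ − δ| = 90° − |-6.2° − (9.9°)| = 90° − 16.1° = 73.9°.

73.9°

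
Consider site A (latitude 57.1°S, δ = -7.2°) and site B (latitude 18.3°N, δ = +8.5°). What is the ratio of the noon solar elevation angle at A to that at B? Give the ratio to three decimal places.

0.500

A: 90° − |-57.1 − (-7.2)| = 40.10°.
B: 90° − |18.3 − (8.5)| = 80.20°.
Ratio A/B = 40.1000 / 80.2000 = 0.5000.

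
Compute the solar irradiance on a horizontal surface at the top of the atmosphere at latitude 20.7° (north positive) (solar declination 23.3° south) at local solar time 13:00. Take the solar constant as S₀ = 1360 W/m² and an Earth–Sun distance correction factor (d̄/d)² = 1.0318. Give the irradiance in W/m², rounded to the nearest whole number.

968 W/m²

Hour angle H = 15° × (13 − 12) = 15.00°.
cos θ_z = sin(20.7°) sin(-23.3°) + cos(20.7°) cos(-23.3°) cos(15.00°) = -0.1398 + 0.8299 = 0.6901.
Top-of-atmosphere irradiance = S₀ (d̄/d)² cos θ_z = 1360 × 1.0318 × 0.6901 = 968.38 W/m².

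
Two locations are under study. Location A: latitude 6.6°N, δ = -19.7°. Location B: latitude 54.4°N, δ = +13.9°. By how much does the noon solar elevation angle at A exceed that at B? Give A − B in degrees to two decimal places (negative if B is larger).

+14.20°

A: 90° − |6.6 − (-19.7)| = 63.70°.
B: 90° − |54.4 − (13.9)| = 49.50°.
A − B = 63.70 − 49.50 = 14.20°.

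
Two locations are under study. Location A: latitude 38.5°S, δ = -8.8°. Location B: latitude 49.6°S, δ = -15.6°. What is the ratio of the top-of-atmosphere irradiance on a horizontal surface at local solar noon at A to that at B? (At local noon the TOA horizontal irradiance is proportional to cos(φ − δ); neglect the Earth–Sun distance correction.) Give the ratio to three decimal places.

A: cos θ_z = cos(-38.5° − (-8.8°)) = 0.8686.
B: cos θ_z = cos(-49.6° − (-15.6°)) = 0.8290.
Ratio A/B = 0.8686 / 0.8290 = 1.0478.

1.048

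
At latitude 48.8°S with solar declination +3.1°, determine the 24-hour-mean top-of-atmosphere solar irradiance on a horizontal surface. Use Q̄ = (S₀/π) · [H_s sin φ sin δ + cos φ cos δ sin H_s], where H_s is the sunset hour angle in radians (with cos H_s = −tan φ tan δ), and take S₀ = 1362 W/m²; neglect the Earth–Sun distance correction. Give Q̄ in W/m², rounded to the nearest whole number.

−tan φ tan δ = −(-1.1423)(0.0542) = 0.0619; H_s = arccos(0.0619) = 86.45°. In radians, H_s = 1.5088.
H_s sin φ sin δ = 1.5088 × -0.7524 × 0.0541 = -0.0614.
cos φ cos δ sin H_s = 0.6587 × 0.9985 × 0.9981 = 0.6565.
Q̄ = (1362/π) × (-0.0614 + 0.6565) = 433.54 × 0.5951 = 258.00 W/m².

258 W/m²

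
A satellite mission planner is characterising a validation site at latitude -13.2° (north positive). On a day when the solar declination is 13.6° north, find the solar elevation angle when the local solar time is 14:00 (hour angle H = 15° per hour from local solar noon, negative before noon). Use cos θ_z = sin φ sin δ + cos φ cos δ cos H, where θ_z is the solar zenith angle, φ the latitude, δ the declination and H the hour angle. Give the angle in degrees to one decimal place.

Hour angle H = 15° × (14 − 12) = 30.00°.
cos θ_z = sin φ sin δ + cos φ cos δ cos H = (-0.2284)(0.2351) + (0.9736)(0.9720)(0.8660) = 0.7658.
θ_z = arccos(0.7658) = 40.02°, so the elevation is 90° − 40.02° = 49.98°.

50.0°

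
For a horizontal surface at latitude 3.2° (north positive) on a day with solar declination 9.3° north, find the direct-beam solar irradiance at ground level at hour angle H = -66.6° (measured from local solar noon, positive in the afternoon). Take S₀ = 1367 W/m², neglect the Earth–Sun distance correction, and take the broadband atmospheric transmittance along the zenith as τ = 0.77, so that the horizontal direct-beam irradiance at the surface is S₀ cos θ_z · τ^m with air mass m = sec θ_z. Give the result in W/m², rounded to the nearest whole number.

285 W/m²

With φ = 3.2°, δ = 9.3°, H = -66.60°: sin φ sin δ = 0.0090, cos φ cos δ cos H = 0.3913, so cos θ_z = 0.4003.
Air mass m = 1/cos θ_z = 1/0.4003 = 2.498; τ^m = 0.77^2.498 = 0.5205.
Surface direct beam = 1367 × 0.4003 × 0.5205 = 284.82 W/m².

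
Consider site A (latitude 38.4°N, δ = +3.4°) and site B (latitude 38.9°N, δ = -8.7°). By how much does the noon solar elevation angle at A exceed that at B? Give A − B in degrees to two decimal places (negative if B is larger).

A: 90° − |38.4 − (3.4)| = 55.00°.
B: 90° − |38.9 − (-8.7)| = 42.40°.
A − B = 55.00 − 42.40 = 12.60°.

+12.60°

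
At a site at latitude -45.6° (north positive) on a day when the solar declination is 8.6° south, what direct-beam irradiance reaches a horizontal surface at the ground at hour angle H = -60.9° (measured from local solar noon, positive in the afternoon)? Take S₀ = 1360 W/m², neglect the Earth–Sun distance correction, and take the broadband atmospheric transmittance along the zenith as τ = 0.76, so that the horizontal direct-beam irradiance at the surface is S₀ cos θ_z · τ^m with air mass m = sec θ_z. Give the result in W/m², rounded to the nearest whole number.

cos θ_z = sin φ sin δ + cos φ cos δ cos H = (-0.7145)(-0.1495) + (0.6997)(0.9888)(0.4863) = 0.4433.
Air mass m = 1/cos θ_z = 1/0.4433 = 2.256; τ^m = 0.76^2.256 = 0.5384.
Surface direct beam = 1360 × 0.4433 × 0.5384 = 324.59 W/m².

325 W/m²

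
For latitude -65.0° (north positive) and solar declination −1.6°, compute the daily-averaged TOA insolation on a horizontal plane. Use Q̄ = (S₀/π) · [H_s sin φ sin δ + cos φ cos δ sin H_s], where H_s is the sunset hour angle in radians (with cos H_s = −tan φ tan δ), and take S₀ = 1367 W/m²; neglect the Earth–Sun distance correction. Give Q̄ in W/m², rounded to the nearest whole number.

201 W/m²

cos H_s = −tan(-65.0°) · tan(-1.6°) = -0.0599, so H_s = arccos(-0.0599) = 93.43°. In radians, H_s = 1.6307.
H_s sin φ sin δ = 1.6307 × -0.9063 × -0.0279 = 0.0412.
cos φ cos δ sin H_s = 0.4226 × 0.9996 × 0.9982 = 0.4217.
Q̄ = (1367/π) × (0.0412 + 0.4217) = 435.13 × 0.4629 = 201.42 W/m².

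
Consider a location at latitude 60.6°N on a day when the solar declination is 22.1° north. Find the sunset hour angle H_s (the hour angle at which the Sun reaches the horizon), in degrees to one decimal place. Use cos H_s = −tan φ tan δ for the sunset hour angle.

136.1°

The sunset hour angle satisfies cos H_s = −tan φ tan δ = -0.7206, giving H_s = 136.10°.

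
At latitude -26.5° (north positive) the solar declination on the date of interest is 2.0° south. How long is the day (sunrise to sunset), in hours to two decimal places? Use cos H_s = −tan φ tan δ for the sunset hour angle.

12.13 hours

−tan φ tan δ = −(-0.4986)(-0.0349) = -0.0174; H_s = arccos(-0.0174) = 91.00°.
Day length = 2 H_s / 15° h⁻¹ = 182.00° / 15 = 12.133 h.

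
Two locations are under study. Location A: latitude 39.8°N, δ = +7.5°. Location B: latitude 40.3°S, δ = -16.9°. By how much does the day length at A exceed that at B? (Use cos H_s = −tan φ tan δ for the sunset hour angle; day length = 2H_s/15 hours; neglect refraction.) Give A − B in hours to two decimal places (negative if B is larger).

A: H_s = arccos(−tan 39.8° · tan 7.5°) = 96.30°, so 2H_s/15 = 12.8400 h.
B: H_s = arccos(−tan -40.3° · tan -16.9°) = 104.93°, so 2H_s/15 = 13.9907 h.
A − B = 12.8400 − 13.9907 = -1.1507 h.

-1.15 h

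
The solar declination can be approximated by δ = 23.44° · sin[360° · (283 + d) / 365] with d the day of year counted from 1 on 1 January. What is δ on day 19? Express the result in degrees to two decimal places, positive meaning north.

-20.72°

360 × (283 + 19) / 365 = 297.863°; sin(297.863°) = -0.8841.
δ = 23.44 × -0.8841 = -20.723° ≈ -20.72°.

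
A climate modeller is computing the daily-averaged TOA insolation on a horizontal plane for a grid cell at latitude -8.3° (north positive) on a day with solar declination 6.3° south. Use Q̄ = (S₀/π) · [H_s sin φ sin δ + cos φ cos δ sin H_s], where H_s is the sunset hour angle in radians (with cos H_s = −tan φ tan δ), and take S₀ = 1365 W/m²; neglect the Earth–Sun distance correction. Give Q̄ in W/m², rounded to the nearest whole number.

cos H_s = −tan(-8.3°) · tan(-6.3°) = -0.0161, so H_s = arccos(-0.0161) = 90.92°. In radians, H_s = 1.5869.
H_s sin φ sin δ = 1.5869 × -0.1444 × -0.1097 = 0.0251.
cos φ cos δ sin H_s = 0.9895 × 0.9940 × 0.9999 = 0.9835.
Q̄ = (1365/π) × (0.0251 + 0.9835) = 434.49 × 1.0086 = 438.23 W/m².

438 W/m²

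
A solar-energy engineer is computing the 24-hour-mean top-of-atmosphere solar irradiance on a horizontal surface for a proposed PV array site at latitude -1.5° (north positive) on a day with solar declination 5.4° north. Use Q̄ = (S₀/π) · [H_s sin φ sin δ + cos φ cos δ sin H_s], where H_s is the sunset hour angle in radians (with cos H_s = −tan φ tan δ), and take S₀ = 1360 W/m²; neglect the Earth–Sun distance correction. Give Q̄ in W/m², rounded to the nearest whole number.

The sunset hour angle satisfies cos H_s = −tan φ tan δ = 0.0025, giving H_s = 89.86°. In radians, H_s = 1.5684.
H_s sin φ sin δ = 1.5684 × -0.0262 × 0.0941 = -0.0039.
cos φ cos δ sin H_s = 0.9997 × 0.9956 × 1.0000 = 0.9953.
Q̄ = (1360/π) × (-0.0039 + 0.9953) = 432.90 × 0.9914 = 429.18 W/m².

429 W/m²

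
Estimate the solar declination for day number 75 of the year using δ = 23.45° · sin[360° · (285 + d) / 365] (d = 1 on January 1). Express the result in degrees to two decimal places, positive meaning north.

-2.02°

360 × (285 + 75) / 365 = 355.068°; sin(355.068°) = -0.0860.
δ = 23.45 × -0.0860 = -2.017° ≈ -2.02°.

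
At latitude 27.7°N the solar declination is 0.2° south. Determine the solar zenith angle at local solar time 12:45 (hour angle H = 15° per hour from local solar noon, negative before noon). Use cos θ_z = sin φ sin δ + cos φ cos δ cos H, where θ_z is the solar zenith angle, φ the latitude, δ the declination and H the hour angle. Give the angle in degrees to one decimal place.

Hour angle H = 15° × (12.75 − 12) = 11.25°.
cos θ_z = sin φ sin δ + cos φ cos δ cos H = (0.4648)(-0.0035) + (0.8854)(1.0000)(0.9808) = 0.8668.
θ_z = arccos(0.8668) = 29.91°.

29.9°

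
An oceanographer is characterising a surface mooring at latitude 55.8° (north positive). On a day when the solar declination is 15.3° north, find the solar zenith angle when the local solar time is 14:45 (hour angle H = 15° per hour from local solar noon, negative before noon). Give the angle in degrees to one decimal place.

Hour angle H = 15° × (14.75 − 12) = 41.25°.
cos θ_z = sin(55.8°) sin(15.3°) + cos(55.8°) cos(15.3°) cos(41.25°) = 0.2182 + 0.4076 = 0.6258.
θ_z = arccos(0.6258) = 51.26°.

51.3°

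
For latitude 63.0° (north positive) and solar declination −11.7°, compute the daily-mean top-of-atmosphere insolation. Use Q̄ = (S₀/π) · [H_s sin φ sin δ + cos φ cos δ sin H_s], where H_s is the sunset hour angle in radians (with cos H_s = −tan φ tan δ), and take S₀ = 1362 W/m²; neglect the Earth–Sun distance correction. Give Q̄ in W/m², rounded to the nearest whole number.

−tan φ tan δ = −(1.9626)(-0.2071) = 0.4065; H_s = arccos(0.4065) = 66.01°. In radians, H_s = 1.1521.
H_s sin φ sin δ = 1.1521 × 0.8910 × -0.2028 = -0.2082.
cos φ cos δ sin H_s = 0.4540 × 0.9792 × 0.9136 = 0.4061.
Q̄ = (1362/π) × (-0.2082 + 0.4061) = 433.54 × 0.1979 = 85.80 W/m².

86 W/m²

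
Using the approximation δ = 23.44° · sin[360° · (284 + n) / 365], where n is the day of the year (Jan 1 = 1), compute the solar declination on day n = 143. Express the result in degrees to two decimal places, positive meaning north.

360 × (284 + 143) / 365 = 421.151°; sin(421.151°) = 0.8759.
δ = 23.44 × 0.8759 = 20.531° ≈ +20.53°.

+20.53°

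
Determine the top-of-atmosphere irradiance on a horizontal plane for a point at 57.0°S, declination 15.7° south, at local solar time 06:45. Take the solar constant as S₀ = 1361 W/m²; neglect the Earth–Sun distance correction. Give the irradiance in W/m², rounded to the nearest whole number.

Hour angle H = 15° × (6.75 − 12) = -78.75°.
cos θ_z = sin(-57.0°) sin(-15.7°) + cos(-57.0°) cos(-15.7°) cos(-78.75°) = 0.2269 + 0.1023 = 0.3292.
Top-of-atmosphere irradiance = S₀ cos θ_z = 1361 × 0.3292 = 448.04 W/m².

448 W/m²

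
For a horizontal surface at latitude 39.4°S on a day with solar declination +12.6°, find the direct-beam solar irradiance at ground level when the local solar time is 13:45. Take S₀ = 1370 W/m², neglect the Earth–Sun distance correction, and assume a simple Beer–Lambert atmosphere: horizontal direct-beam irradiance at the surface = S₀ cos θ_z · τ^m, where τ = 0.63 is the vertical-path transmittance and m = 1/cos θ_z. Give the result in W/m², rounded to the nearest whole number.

312 W/m²

Hour angle H = 15° × (13.75 − 12) = 26.25°.
With φ = -39.4°, δ = 12.6°, H = 26.25°: sin φ sin δ = -0.1385, cos φ cos δ cos H = 0.6764, so cos θ_z = 0.5379.
Air mass m = 1/cos θ_z = 1/0.5379 = 1.859; τ^m = 0.63^1.859 = 0.4236.
Surface direct beam = 1370 × 0.5379 × 0.4236 = 312.16 W/m².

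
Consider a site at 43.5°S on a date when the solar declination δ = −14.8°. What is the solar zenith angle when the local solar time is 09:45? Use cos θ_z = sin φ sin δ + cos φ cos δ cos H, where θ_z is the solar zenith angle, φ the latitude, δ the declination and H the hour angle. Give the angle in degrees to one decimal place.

Hour angle H = 15° × (9.75 − 12) = -33.75°.
With φ = -43.5°, δ = -14.8°, H = -33.75°: sin φ sin δ = 0.1758, cos φ cos δ cos H = 0.5831, so cos θ_z = 0.7589.
θ_z = arccos(0.7589) = 40.63°.

40.6°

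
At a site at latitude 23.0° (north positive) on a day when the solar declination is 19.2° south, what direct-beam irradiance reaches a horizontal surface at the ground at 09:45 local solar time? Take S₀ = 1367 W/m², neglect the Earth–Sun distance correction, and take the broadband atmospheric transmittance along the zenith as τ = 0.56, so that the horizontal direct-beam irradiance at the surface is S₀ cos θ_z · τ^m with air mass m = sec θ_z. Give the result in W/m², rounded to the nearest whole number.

306 W/m²

Hour angle H = 15° × (9.75 − 12) = -33.75°.
cos θ_z = sin φ sin δ + cos φ cos δ cos H = (0.3907)(-0.3289) + (0.9205)(0.9444)(0.8315) = 0.5943.
Air mass m = 1/cos θ_z = 1/0.5943 = 1.683; τ^m = 0.56^1.683 = 0.3769.
Surface direct beam = 1367 × 0.5943 × 0.3769 = 306.20 W/m².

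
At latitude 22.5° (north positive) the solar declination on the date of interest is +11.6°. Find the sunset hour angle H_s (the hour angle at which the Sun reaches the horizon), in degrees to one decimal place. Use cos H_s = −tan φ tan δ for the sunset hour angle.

94.9°

cos H_s = −tan(22.5°) · tan(11.6°) = -0.0850, so H_s = arccos(-0.0850) = 94.88°.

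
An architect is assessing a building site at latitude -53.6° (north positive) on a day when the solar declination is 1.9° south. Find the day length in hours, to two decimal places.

12.34 hours

cos H_s = −tan(-53.6°) · tan(-1.9°) = -0.0450, so H_s = arccos(-0.0450) = 92.58°.
Day length = 2 H_s / 15° h⁻¹ = 185.16° / 15 = 12.344 h.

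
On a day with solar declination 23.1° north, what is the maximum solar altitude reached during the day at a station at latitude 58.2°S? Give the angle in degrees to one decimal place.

At local solar noon the hour angle is zero, so the elevation is 90° − |φ − δ| = 90° − |-58.2° − (23.1°)| = 90° − 81.3° = 8.7°.

8.7°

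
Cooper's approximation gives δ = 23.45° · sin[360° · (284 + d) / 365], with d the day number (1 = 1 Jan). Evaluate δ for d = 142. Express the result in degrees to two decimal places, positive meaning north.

360 × (284 + 142) / 365 = 420.164°; sin(420.164°) = 0.8675.
δ = 23.45 × 0.8675 = 20.343° ≈ +20.34°.

+20.34°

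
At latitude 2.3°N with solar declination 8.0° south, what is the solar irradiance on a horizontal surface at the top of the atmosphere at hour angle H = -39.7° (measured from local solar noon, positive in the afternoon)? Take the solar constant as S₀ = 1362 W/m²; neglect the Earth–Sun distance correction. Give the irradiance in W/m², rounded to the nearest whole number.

1029 W/m²

cos θ_z = sin(2.3°) sin(-8.0°) + cos(2.3°) cos(-8.0°) cos(-39.70°) = -0.0056 + 0.7613 = 0.7557.
Top-of-atmosphere irradiance = S₀ cos θ_z = 1362 × 0.7557 = 1029.26 W/m².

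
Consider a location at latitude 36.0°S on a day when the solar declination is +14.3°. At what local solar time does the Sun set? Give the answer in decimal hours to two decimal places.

−tan φ tan δ = −(-0.7265)(0.2549) = 0.1852; H_s = arccos(0.1852) = 79.33°.
Sunset is at 12 + H_s/15 = 12 + 5.289 = 17.289 h local solar time.

17.29 h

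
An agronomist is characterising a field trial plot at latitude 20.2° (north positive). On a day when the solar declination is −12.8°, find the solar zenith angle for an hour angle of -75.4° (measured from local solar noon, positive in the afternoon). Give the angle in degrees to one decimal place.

With φ = 20.2°, δ = -12.8°, H = -75.40°: sin φ sin δ = -0.0765, cos φ cos δ cos H = 0.2307, so cos θ_z = 0.1542.
θ_z = arccos(0.1542) = 81.13°.

81.1°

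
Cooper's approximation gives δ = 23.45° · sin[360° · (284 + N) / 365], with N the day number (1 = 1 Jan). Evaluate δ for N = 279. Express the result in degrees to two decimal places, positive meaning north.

360 × (284 + 279) / 365 = 555.288°; sin(555.288°) = -0.2637.
δ = 23.45 × -0.2637 = -6.184° ≈ -6.18°.

-6.18°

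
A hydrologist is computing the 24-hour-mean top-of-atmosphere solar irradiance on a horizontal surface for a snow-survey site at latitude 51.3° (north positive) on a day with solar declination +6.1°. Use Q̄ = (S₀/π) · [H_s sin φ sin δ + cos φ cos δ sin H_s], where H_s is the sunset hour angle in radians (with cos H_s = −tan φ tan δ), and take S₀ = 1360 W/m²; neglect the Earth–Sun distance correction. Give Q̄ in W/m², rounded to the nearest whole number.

328 W/m²

The sunset hour angle satisfies cos H_s = −tan φ tan δ = -0.1334, giving H_s = 97.67°. In radians, H_s = 1.7047.
H_s sin φ sin δ = 1.7047 × 0.7804 × 0.1063 = 0.1414.
cos φ cos δ sin H_s = 0.6252 × 0.9943 × 0.9910 = 0.6160.
Q̄ = (1360/π) × (0.1414 + 0.6160) = 432.90 × 0.7574 = 327.88 W/m².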